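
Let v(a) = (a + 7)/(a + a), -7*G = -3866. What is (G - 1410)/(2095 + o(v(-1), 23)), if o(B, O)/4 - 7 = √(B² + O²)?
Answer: -12746492/31489647 + 24016*√538/31489647 ≈ -0.38709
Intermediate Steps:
G = 3866/7 (G = -⅐*(-3866) = 3866/7 ≈ 552.29)
v(a) = (7 + a)/(2*a) (v(a) = (7 + a)/((2*a)) = (7 + a)*(1/(2*a)) = (7 + a)/(2*a))
o(B, O) = 28 + 4*√(B² + O²)
(G - 1410)/(2095 + o(v(-1), 23)) = (3866/7 - 1410)/(2095 + (28 + 4*√(((½)*(7 - 1)/(-1))² + 23²))) = -6004/(7*(2095 + (28 + 4*√(((½)*(-1)*6)² + 529)))) = -6004/(7*(2095 + (28 + 4*√((-3)² + 529)))) = -6004/(7*(2095 + (28 + 4*√(9 + 529)))) = -6004/(7*(2095 + (28 + 4*√538))) = -6004/(7*(2123 + 4*√538))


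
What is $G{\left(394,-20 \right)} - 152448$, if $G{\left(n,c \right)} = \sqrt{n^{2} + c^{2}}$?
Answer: $-152448 + 2 \sqrt{38909} \approx -1.5205 \cdot 10^{5}$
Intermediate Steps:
$G{\left(n,c \right)} = \sqrt{c^{2} + n^{2}}$
$G{\left(394,-20 \right)} - 152448 = \sqrt{\left(-20\right)^{2} + 394^{2}} - 152448 = \sqrt{400 + 155236} - 152448 = \sqrt{155636} - 152448 = 2 \sqrt{38909} - 152448 = -152448 + 2 \sqrt{38909}$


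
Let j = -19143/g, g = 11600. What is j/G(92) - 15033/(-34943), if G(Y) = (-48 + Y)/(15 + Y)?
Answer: -63900938643/17834907200 ≈ -3.5829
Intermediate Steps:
j = -19143/11600 ≈ -1.6503
G(Y) = (-48 + Y)/(15 + Y)
j/G(92) - 15033/(-34943) = -19143*(15 + 92)/(-48 + 92)/11600 - 15033/(-34943) = -19143/(11600*(44/107)) - 15033*(-1/34943) = -19143/(11600*((1/107)*44)) + 15033/34943 = -19143/(11600*44/107) + 15033/34943 = -19143/11600*107/44 + 15033/34943 = -2048301/510400 + 15033/34943 = -63900938643/17834907200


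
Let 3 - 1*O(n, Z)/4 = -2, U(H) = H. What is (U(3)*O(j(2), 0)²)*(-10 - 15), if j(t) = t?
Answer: -30000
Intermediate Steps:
O(n, Z) = 20 (O(n, Z) = 12 - 4*(-2) = 12 + 8 = 20)
(U(3)*O(j(2), 0)²)*(-10 - 15) = (3*20²)*(-10 - 15) = (3*400)*(-25) = 1200*(-25) = -30000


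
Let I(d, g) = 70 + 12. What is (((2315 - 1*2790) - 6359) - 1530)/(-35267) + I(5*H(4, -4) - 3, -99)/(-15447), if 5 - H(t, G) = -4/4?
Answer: 126306814/544769349 ≈ 0.23185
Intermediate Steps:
H(t, G) = 6 (H(t, G) = 5 - (-4)/4 = 5 - 1*(-1) = 5 + 1 = 6)
I(d, g) = 82
(((2315 - 1*2790) - 6359) - 1530)/(-35267) + I(5*H(4, -4) - 3, -99)/(-15447) = (((2315 - 1*2790) - 6359) - 1530)/(-35267) + 82/(-15447) = (((2315 - 2790) - 6359) - 1530)*(-1/35267) + 82*(-1/15447) = ((-475 - 6359) - 1530)*(-1/35267) - 82/15447 = (-6834 - 1530)*(-1/35267) - 82/15447 = -8364*(-1/35267) - 82/15447 = 8364/35267 - 82/15447 = 126306814/544769349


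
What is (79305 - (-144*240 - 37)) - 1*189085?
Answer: -75183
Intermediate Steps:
(79305 - (-144*240 - 37)) - 1*189085 = (79305 - (-34560 - 37)) - 189085 = (79305 - 1*(-34597)) - 189085 = (79305 + 34597) - 189085 = 113902 - 189085 = -75183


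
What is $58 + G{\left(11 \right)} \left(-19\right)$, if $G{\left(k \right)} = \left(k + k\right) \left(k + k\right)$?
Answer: $-9138$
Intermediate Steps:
$G{\left(k \right)} = 4 k^{2}$ ($G{\left(k \right)} = 2 k 2 k = 4 k^{2}$)
$58 + G{\left(11 \right)} \left(-19\right) = 58 + 4 \cdot 11^{2} \left(-19\right) = 58 + 4 \cdot 121 \left(-19\right) = 58 + 484 \left(-19\right) = 58 - 9196 = -9138$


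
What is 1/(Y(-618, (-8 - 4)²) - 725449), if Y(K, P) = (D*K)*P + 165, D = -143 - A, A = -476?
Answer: -1/30359620 ≈ -3.2938e-8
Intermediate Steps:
D = 333 (D = -143 - 1*(-476) = -143 + 476 = 333)
Y(K, P) = 165 + 333*K*P (Y(K, P) = (333*K)*P + 165 = 333*K*P + 165 = 165 + 333*K*P)
1/(Y(-618, (-8 - 4)²) - 725449) = 1/((165 + 333*(-618)*(-8 - 4)²) - 725449) = 1/((165 + 333*(-618)*(-12)²) - 725449) = 1/((165 + 333*(-618)*144) - 725449) = 1/((165 - 29634336) - 725449) = 1/(-29634171 - 725449) = 1/(-30359620) = -1/30359620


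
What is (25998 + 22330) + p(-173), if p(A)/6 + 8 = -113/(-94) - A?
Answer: 2318285/47 ≈ 49325.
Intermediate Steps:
p(A) = -1917/47 - 6*A (p(A) = -48 + 6*(-113/(-94) - A) = -48 + 6*(-113*(-1/94) - A) = -48 + 6*(113/94 - A) = -48 + (339/47 - 6*A) = -1917/47 - 6*A)
(25998 + 22330) + p(-173) = (25998 + 22330) + (-1917/47 - 6*(-173)) = 48328 + (-1917/47 + 1038) = 48328 + 46869/47 = 2318285/47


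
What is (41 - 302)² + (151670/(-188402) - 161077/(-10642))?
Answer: 68304786366489/1002487042 ≈ 68135.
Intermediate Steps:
(41 - 302)² + (151670/(-188402) - 161077/(-10642)) = (-261)² + (151670*(-1/188402) - 161077*(-1/10642)) = 68121 + (-75835/94201 + 161077/10642) = 68121 + 14366578407/1002487042 = 68304786366489/1002487042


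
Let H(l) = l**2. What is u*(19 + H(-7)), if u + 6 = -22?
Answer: -1904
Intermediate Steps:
u = -28 (u = -6 - 22 = -28)
u*(19 + H(-7)) = -28*(19 + (-7)**2) = -28*(19 + 49) = -28*68 = -1904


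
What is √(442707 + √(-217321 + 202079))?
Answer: √(442707 + I*√15242) ≈ 665.36 + 0.093*I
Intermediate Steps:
√(442707 + √(-217321 + 202079)) = √(442707 + √(-15242)) = √(442707 + I*√15242)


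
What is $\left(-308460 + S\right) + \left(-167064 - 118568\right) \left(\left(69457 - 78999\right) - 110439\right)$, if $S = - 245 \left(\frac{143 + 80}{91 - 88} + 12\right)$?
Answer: $\frac{102810250141}{3} \approx 3.427 \cdot 10^{10}$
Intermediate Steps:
$S = - \frac{63455}{3}$ ($S = - 245 \left(\frac{223}{3} + 12\right) = \left(-245\right) \frac{259}{3} = - \frac{63455}{3} \approx -21152.0$)
$\left(-308460 + S\right) + \left(-167064 - 118568\right) \left(\left(69457 - 78999\right) - 110439\right) = \left(-308460 - \frac{63455}{3}\right) + \left(-167064 - 118568\right) \left(\left(69457 - 78999\right) - 110439\right) = - \frac{988835}{3} - 285632 \left(-9542 - 110439\right) = - \frac{988835}{3} - -34270412992 = - \frac{988835}{3} + 34270412992 = \frac{102810250141}{3}$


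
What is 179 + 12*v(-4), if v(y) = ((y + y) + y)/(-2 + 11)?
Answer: 163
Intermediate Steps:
v(y) = y/3 (v(y) = (2*y + y)/9 = (3*y)*(⅑) = y/3)
179 + 12*v(-4) = 179 + 12*((⅓)*(-4)) = 179 + 12*(-4/3) = 179 - 16 = 163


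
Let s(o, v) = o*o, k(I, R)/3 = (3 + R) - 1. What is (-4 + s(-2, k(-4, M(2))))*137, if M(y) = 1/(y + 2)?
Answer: 0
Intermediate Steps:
M(y) = 1/(2 + y)
k(I, R) = 6 + 3*R (k(I, R) = 3*((3 + R) - 1) = 3*(2 + R) = 6 + 3*R)
s(o, v) = o²
(-4 + s(-2, k(-4, M(2))))*137 = (-4 + (-2)²)*137 = (-4 + 4)*137 = 0*137 = 0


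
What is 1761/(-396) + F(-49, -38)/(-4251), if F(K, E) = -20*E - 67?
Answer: -862271/187044 ≈ -4.6100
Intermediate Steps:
F(K, E) = -67 - 20*E
1761/(-396) + F(-49, -38)/(-4251) = 1761/(-396) + (-67 - 20*(-38))/(-4251) = 1761*(-1/396) + (-67 + 760)*(-1/4251) = -587/132 + 693*(-1/4251) = -587/132 - 231/1417 = -862271/187044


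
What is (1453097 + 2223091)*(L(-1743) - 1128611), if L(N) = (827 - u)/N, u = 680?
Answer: -344365881567360/83 ≈ -4.1490e+12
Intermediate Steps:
L(N) = 147/N (L(N) = (827 - 1*680)/N = (827 - 680)/N = 147/N)
(1453097 + 2223091)*(L(-1743) - 1128611) = (1453097 + 2223091)*(147/(-1743) - 1128611) = 3676188*(147*(-1/1743) - 1128611) = 3676188*(-7/83 - 1128611) = 3676188*(-93674720/83) = -344365881567360/83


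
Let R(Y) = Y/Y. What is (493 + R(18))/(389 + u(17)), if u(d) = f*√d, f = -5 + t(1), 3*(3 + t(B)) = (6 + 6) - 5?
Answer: 864747/678488 + 12597*√17/678488 ≈ 1.3511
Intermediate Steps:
t(B) = -⅔ (t(B) = -3 + ((6 + 6) - 5)/3 = -3 + (12 - 5)/3 = -3 + (⅓)*7 = -3 + 7/3 = -⅔)
R(Y) = 1
f = -17/3 (f = -5 - ⅔ = -17/3 ≈ -5.6667)
u(d) = -17*√d/3
(493 + R(18))/(389 + u(17)) = (493 + 1)/(389 - 17*√17/3) = 494/(389 - 17*√17/3)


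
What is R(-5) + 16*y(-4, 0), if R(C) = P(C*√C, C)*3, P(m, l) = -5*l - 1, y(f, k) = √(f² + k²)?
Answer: 136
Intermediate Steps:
P(m, l) = -1 - 5*l
R(C) = -3 - 15*C (R(C) = (-1 - 5*C)*3 = -3 - 15*C)
R(-5) + 16*y(-4, 0) = (-3 - 15*(-5)) + 16*√((-4)² + 0²) = (-3 + 75) + 16*√(16 + 0) = 72 + 16*√16 = 72 + 16*4 = 72 + 64 = 136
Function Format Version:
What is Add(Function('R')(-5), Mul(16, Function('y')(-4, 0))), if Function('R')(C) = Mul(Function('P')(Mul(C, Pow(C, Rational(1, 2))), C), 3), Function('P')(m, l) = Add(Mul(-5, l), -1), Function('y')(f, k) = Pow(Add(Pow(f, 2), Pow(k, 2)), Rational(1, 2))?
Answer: 136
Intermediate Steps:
Function('P')(m, l) = Add(-1, Mul(-5, l))
Function('R')(C) = Add(-3, Mul(-15, C)) (Function('R')(C) = Mul(Add(-1, Mul(-5, C)), 3) = Add(-3, Mul(-15, C)))
Add(Function('R')(-5), Mul(16, Function('y')(-4, 0))) = Add(Add(-3, Mul(-15, -5)), Mul(16, Pow(Add(Pow(-4, 2), Pow(0, 2)), Rational(1, 2)))) = Add(Add(-3, 75), Mul(16, Pow(Add(16, 0), Rational(1, 2)))) = Add(72, Mul(16, Pow(16, Rational(1, 2)))) = Add(72, Mul(16, 4)) = Add(72, 64) = 136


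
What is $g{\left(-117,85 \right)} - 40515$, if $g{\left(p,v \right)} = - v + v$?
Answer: $-40515$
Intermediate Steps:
$g{\left(p,v \right)} = 0$
$g{\left(-117,85 \right)} - 40515 = 0 - 40515 = -40515$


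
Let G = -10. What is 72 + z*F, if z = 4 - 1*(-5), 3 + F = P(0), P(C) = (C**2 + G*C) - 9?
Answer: -36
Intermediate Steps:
P(C) = -9 + C**2 - 10*C (P(C) = (C**2 - 10*C) - 9 = -9 + C**2 - 10*C)
F = -12 (F = -3 + (-9 + 0**2 - 10*0) = -3 + (-9 + 0 + 0) = -3 - 9 = -12)
z = 9 (z = 4 + 5 = 9)
72 + z*F = 72 + 9*(-12) = 72 - 108 = -36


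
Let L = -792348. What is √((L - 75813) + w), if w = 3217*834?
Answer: √1814817 ≈ 1347.2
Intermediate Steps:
w = 2682978
√((L - 75813) + w) = √((-792348 - 75813) + 2682978) = √(-868161 + 2682978) = √1814817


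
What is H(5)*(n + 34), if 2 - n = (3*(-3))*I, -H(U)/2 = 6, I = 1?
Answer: -540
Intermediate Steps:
H(U) = -12 (H(U) = -2*6 = -12)
n = 11 (n = 2 - 3*(-3) = 2 - (-9) = 2 - 1*(-9) = 2 + 9 = 11)
H(5)*(n + 34) = -12*(11 + 34) = -12*45 = -540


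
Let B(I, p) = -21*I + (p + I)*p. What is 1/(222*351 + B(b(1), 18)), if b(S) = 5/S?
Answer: 1/78231 ≈ 1.2783e-5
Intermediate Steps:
B(I, p) = -21*I + p*(I + p) (B(I, p) = -21*I + (I + p)*p = -21*I + p*(I + p))
1/(222*351 + B(b(1), 18)) = 1/(222*351 + (18² - 105/1 + (5/1)*18)) = 1/(77922 + (324 - 105 + (5*1)*18)) = 1/(77922 + (324 - 21*5 + 5*18)) = 1/(77922 + (324 - 105 + 90)) = 1/(77922 + 309) = 1/78231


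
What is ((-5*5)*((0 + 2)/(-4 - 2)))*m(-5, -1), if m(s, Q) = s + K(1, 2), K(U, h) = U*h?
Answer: -25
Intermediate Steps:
m(s, Q) = 2 + s (m(s, Q) = s + 1*2 = s + 2 = 2 + s)
((-5*5)*((0 + 2)/(-4 - 2)))*m(-5, -1) = ((-5*5)*((0 + 2)/(-4 - 2)))*(2 - 5) = -50/(-6)*(-3) = -50*(-1)/6*(-3) = -25*(-1/3)*(-3) = (25/3)*(-3) = -25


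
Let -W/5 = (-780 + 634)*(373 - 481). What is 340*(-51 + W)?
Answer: -26822940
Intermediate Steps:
W = -78840 (W = -5*(-780 + 634)*(373 - 481) = -(-730)*(-108) = -5*15768 = -78840)
340*(-51 + W) = 340*(-51 - 78840) = 340*(-78891) = -26822940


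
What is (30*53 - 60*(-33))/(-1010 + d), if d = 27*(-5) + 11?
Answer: -85/27 ≈ -3.1481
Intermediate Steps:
d = -124 (d = -135 + 11 = -124)
(30*53 - 60*(-33))/(-1010 + d) = (30*53 - 60*(-33))/(-1010 - 124) = (1590 + 1980)/(-1134) = 3570*(-1/1134) = -85/27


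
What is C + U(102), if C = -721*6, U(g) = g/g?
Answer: -4325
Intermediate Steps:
U(g) = 1
C = -4326
C + U(102) = -4326 + 1 = -4325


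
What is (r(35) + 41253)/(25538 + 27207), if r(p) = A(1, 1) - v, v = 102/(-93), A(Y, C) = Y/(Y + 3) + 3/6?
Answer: 5115601/6540380 ≈ 0.78216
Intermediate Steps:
A(Y, C) = 1/2 + Y/(3 + Y) (A(Y, C) = Y/(3 + Y) + 3*(1/6) = Y/(3 + Y) + 1/2 = 1/2 + Y/(3 + Y))
v = -34/31 (v = 102*(-1/93) = -34/31 ≈ -1.0968)
r(p) = 229/124 (r(p) = 3*(1 + 1)/(2*(3 + 1)) - 1*(-34/31) = (3/2)*2/4 + 34/31 = (3/2)*(1/4)*2 + 34/31 = 3/4 + 34/31 = 229/124)
(r(35) + 41253)/(25538 + 27207) = (229/124 + 41253)/(25538 + 27207) = (5115601/124)/52745 = (5115601/124)*(1/52745) = 5115601/6540380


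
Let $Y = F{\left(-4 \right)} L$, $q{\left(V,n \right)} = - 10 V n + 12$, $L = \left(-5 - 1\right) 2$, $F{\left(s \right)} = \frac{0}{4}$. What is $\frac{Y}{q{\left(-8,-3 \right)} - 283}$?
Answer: $0$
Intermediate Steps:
$F{\left(s \right)} = 0$ ($F{\left(s \right)} = 0 \cdot \frac{1}{4} = 0$)
$L = -12$ ($L = \left(-6\right) 2 = -12$)
$q{\left(V,n \right)} = 12 - 10 V n$ ($q{\left(V,n \right)} = - 10 V n + 12 = 12 - 10 V n$)
$Y = 0$ ($Y = 0 \left(-12\right) = 0$)
$\frac{Y}{q{\left(-8,-3 \right)} - 283} = \frac{0}{\left(12 - \left(-80\right) \left(-3\right)\right) - 283} = \frac{0}{\left(12 - 240\right) - 283} = \frac{0}{-228 - 283} = \frac{0}{-511} = 0 \left(- \frac{1}{511}\right) = 0$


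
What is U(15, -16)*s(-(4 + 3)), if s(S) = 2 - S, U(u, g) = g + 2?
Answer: -126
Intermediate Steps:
U(u, g) = 2 + g
U(15, -16)*s(-(4 + 3)) = (2 - 16)*(2 - (-1)*(4 + 3)) = -14*(2 - (-1)*7) = -14*(2 - 1*(-7)) = -14*(2 + 7) = -14*9 = -126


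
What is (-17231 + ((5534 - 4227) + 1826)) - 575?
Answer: -14673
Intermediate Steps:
(-17231 + ((5534 - 4227) + 1826)) - 575 = (-17231 + (1307 + 1826)) - 575 = (-17231 + 3133) - 575 = -14098 - 575 = -14673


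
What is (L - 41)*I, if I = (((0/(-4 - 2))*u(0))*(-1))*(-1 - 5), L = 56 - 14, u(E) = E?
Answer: 0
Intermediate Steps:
L = 42
I = 0 (I = (((0/(-4 - 2))*0)*(-1))*(-1 - 5) = (((0/(-6))*0)*(-1))*(-6) = ((-1/6*0*0)*(-1))*(-6) = ((0*0)*(-1))*(-6) = (0*(-1))*(-6) = 0*(-6) = 0)
(L - 41)*I = (42 - 41)*0 = 1*0 = 0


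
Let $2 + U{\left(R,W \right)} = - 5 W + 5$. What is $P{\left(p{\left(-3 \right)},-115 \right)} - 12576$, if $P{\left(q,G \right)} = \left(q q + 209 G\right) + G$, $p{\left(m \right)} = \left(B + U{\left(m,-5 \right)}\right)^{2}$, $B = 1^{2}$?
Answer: $670555$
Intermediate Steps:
$B = 1$
$U{\left(R,W \right)} = 3 - 5 W$ ($U{\left(R,W \right)} = -2 - \left(-5 + 5 W\right) = 3 - 5 W$)
$p{\left(m \right)} = 841$ ($p{\left(m \right)} = \left(1 + \left(3 - -25\right)\right)^{2} = \left(1 + \left(3 + 25\right)\right)^{2} = \left(1 + 28\right)^{2} = 29^{2} = 841$)
$P{\left(q,G \right)} = q^{2} + 210 G$ ($P{\left(q,G \right)} = \left(q^{2} + 209 G\right) + G = q^{2} + 210 G$)
$P{\left(p{\left(-3 \right)},-115 \right)} - 12576 = \left(841^{2} + 210 \left(-115\right)\right) - 12576 = \left(707281 - 24150\right) - 12576 = 683131 - 12576 = 670555$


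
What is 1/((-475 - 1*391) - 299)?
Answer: -1/1165 ≈ -0.00085837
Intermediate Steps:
1/((-475 - 1*391) - 299) = 1/((-475 - 391) - 299) = 1/(-866 - 299) = 1/(-1165) = -1/1165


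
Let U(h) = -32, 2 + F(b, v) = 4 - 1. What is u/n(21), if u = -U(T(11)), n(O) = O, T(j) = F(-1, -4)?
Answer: 32/21 ≈ 1.5238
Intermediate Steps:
F(b, v) = 1 (F(b, v) = -2 + (4 - 1) = -2 + 3 = 1)
T(j) = 1
u = 32 (u = -1*(-32) = 32)
u/n(21) = 32/21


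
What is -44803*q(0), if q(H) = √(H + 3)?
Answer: -44803*√3 ≈ -77601.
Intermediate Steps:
q(H) = √(3 + H)
-44803*q(0) = -44803*√(3 + 0) = -44803*√3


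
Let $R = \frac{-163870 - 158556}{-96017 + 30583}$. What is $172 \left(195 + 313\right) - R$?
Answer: $\frac{2858519379}{32717} \approx 87371.0$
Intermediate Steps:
$R = \frac{161213}{32717}$ ($R = - \frac{322426}{-65434} = \left(-322426\right) \left(- \frac{1}{65434}\right) = \frac{161213}{32717} \approx 4.9275$)
$172 \left(195 + 313\right) - R = 172 \left(195 + 313\right) - \frac{161213}{32717} = 172 \cdot 508 - \frac{161213}{32717} = 87376 - \frac{161213}{32717} = \frac{2858519379}{32717}$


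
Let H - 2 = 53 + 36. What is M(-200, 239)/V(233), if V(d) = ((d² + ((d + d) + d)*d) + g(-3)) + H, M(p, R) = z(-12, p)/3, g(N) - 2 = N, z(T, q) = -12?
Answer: -2/108623 ≈ -1.8412e-5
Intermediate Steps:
g(N) = 2 + N
H = 91 (H = 2 + (53 + 36) = 2 + 89 = 91)
M(p, R) = -4 (M(p, R) = -12/3 = -12*⅓ = -4)
V(d) = 90 + 4*d² (V(d) = ((d² + ((d + d) + d)*d) + (2 - 3)) + 91 = ((d² + (2*d + d)*d) - 1) + 91 = ((d² + (3*d)*d) - 1) + 91 = ((d² + 3*d²) - 1) + 91 = (4*d² - 1) + 91 = (-1 + 4*d²) + 91 = 90 + 4*d²)
M(-200, 239)/V(233) = -4/(90 + 4*233²) = -4/(90 + 4*54289) = -4/(90 + 217156) = -4/217246 = -4*1/217246 = -2/108623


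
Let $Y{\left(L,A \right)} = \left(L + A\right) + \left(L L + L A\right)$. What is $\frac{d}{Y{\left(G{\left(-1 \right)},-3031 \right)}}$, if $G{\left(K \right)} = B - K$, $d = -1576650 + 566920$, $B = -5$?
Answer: $- \frac{201946}{1821} \approx -110.9$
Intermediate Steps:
$d = -1009730$
$G{\left(K \right)} = -5 - K$
$Y{\left(L,A \right)} = A + L + L^{2} + A L$ ($Y{\left(L,A \right)} = \left(A + L\right) + \left(L^{2} + A L\right) = A + L + L^{2} + A L$)
$\frac{d}{Y{\left(G{\left(-1 \right)},-3031 \right)}} = - \frac{1009730}{-3031 - 4 + \left(-5 - -1\right)^{2} - 3031 \left(-5 - -1\right)} = - \frac{1009730}{-3031 + \left(-5 + 1\right) + \left(-5 + 1\right)^{2} - 3031 \left(-5 + 1\right)} = - \frac{1009730}{-3031 - 4 + \left(-4\right)^{2} - -12124} = - \frac{1009730}{-3031 - 4 + 16 + 12124} = - \frac{1009730}{9105} = \left(-1009730\right) \frac{1}{9105} = - \frac{201946}{1821}$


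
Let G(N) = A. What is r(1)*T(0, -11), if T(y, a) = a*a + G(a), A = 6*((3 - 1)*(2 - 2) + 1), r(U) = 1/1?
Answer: 127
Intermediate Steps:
r(U) = 1
A = 6 (A = 6*(2*0 + 1) = 6*(0 + 1) = 6*1 = 6)
G(N) = 6
T(y, a) = 6 + a**2 (T(y, a) = a*a + 6 = a**2 + 6 = 6 + a**2)
r(1)*T(0, -11) = 1*(6 + (-11)**2) = 1*(6 + 121) = 1*127 = 127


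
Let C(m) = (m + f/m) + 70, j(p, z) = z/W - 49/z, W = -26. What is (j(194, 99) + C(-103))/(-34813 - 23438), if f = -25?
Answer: 9825401/15443621622 ≈ 0.00063621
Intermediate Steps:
j(p, z) = -49/z - z/26 (j(p, z) = z/(-26) - 49/z = z*(-1/26) - 49/z = -z/26 - 49/z = -49/z - z/26)
C(m) = 70 + m - 25/m (C(m) = (m - 25/m) + 70 = 70 + m - 25/m)
(j(194, 99) + C(-103))/(-34813 - 23438) = ((-49/99 - 1/26*99) + (70 - 103 - 25/(-103)))/(-34813 - 23438) = ((-49*1/99 - 99/26) + (70 - 103 - 25*(-1/103)))/(-58251) = ((-49/99 - 99/26) + (70 - 103 + 25/103))*(-1/58251) = (-11075/2574 - 3374/103)*(-1/58251) = -9825401/265122*(-1/58251) = 9825401/15443621622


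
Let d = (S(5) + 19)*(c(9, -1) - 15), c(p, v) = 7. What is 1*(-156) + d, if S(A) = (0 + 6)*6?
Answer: -596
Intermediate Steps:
S(A) = 36 (S(A) = 6*6 = 36)
d = -440 (d = (36 + 19)*(7 - 15) = 55*(-8) = -440)
1*(-156) + d = 1*(-156) - 440 = -156 - 440 = -596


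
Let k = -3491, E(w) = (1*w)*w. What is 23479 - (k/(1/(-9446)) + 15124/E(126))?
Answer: -130788504064/3969 ≈ -3.2953e+7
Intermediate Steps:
E(w) = w**2 (E(w) = w*w = w**2)
23479 - (k/(1/(-9446)) + 15124/E(126)) = 23479 - (-3491/(1/(-9446)) + 15124/(126**2)) = 23479 - (-3491/(-1/9446) + 15124/15876) = 23479 - (-3491*(-9446) + 15124*(1/15876)) = 23479 - (32975986 + 3781/3969) = 23479 - 1*130881692215/3969 = 23479 - 130881692215/3969 = -130788504064/3969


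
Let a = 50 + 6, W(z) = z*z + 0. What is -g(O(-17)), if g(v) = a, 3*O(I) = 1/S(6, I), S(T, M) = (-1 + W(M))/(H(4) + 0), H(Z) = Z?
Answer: -56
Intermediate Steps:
W(z) = z² (W(z) = z² + 0 = z²)
S(T, M) = -¼ + M²/4 (S(T, M) = (-1 + M²)/(4 + 0) = (-1 + M²)/4 = (-1 + M²)*(¼) = -¼ + M²/4)
O(I) = 1/(3*(-¼ + I²/4))
a = 56
g(v) = 56
-g(O(-17)) = -1*56 = -56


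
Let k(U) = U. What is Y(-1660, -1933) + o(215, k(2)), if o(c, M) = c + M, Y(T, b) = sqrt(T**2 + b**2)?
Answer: 217 + sqrt(6492089) ≈ 2765.0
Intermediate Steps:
o(c, M) = M + c
Y(-1660, -1933) + o(215, k(2)) = sqrt((-1660)**2 + (-1933)**2) + (2 + 215) = sqrt(2755600 + 3736489) + 217 = sqrt(6492089) + 217 = 217 + sqrt(6492089)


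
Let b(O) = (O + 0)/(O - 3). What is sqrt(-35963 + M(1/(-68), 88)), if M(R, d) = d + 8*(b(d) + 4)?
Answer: 3*I*sqrt(28767315)/85 ≈ 189.3*I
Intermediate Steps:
b(O) = O/(-3 + O)
M(R, d) = 32 + d + 8*d/(-3 + d) (M(R, d) = d + 8*(d/(-3 + d) + 4) = d + 8*(4 + d/(-3 + d)) = d + (32 + 8*d/(-3 + d)) = 32 + d + 8*d/(-3 + d))
sqrt(-35963 + M(1/(-68), 88)) = sqrt(-35963 + (-96 + 88**2 + 37*88)/(-3 + 88)) = sqrt(-35963 + (-96 + 7744 + 3256)/85) = sqrt(-35963 + (1/85)*10904) = sqrt(-35963 + 10904/85) = sqrt(-3045951/85) = 3*I*sqrt(28767315)/85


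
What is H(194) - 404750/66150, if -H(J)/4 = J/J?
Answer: -13387/1323 ≈ -10.119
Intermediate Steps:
H(J) = -4 (H(J) = -4*J/J = -4*1 = -4)
H(194) - 404750/66150 = -4 - 404750/66150 = -4 - 1*8095/1323 = -4 - 8095/1323 = -13387/1323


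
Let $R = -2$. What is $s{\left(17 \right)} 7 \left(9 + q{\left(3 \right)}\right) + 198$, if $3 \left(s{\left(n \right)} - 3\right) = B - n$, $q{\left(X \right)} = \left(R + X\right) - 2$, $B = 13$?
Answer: $\frac{874}{3} \approx 291.33$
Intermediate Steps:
$q{\left(X \right)} = -4 + X$ ($q{\left(X \right)} = \left(-2 + X\right) - 2 = -4 + X$)
$s{\left(n \right)} = \frac{22}{3} - \frac{n}{3}$ ($s{\left(n \right)} = 3 + \frac{13 - n}{3} = 3 - \left(- \frac{13}{3} + \frac{n}{3}\right) = \frac{22}{3} - \frac{n}{3}$)
$s{\left(17 \right)} 7 \left(9 + q{\left(3 \right)}\right) + 198 = \left(\frac{22}{3} - \frac{17}{3}\right) 7 \left(9 + \left(-4 + 3\right)\right) + 198 = \left(\frac{22}{3} - \frac{17}{3}\right) 7 \left(9 - 1\right) + 198 = \frac{5 \cdot 7 \cdot 8}{3} + 198 = \frac{5}{3} \cdot 56 + 198 = \frac{280}{3} + 198 = \frac{874}{3}$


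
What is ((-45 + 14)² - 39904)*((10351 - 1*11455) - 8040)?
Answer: 356094792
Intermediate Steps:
((-45 + 14)² - 39904)*((10351 - 1*11455) - 8040) = ((-31)² - 39904)*((10351 - 11455) - 8040) = (961 - 39904)*(-1104 - 8040) = -38943*(-9144) = 356094792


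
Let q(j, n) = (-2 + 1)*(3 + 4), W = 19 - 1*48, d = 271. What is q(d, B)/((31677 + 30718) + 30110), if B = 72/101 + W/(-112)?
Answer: -1/13215 ≈ -7.5672e-5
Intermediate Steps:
W = -29 (W = 19 - 48 = -29)
B = 10993/11312 (B = 72/101 - 29/(-112) = 72*(1/101) - 29*(-1/112) = 72/101 + 29/112 = 10993/11312 ≈ 0.97180)
q(j, n) = -7 (q(j, n) = -1*7 = -7)
q(d, B)/((31677 + 30718) + 30110) = -7/((31677 + 30718) + 30110) = -7/(62395 + 30110) = -7/92505 = -7*1/92505 = -1/13215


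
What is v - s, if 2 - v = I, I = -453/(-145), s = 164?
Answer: -23943/145 ≈ -165.12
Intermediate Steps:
I = 453/145 (I = -453*(-1/145) = 453/145 ≈ 3.1241)
v = -163/145 (v = 2 - 1*453/145 = 2 - 453/145 = -163/145 ≈ -1.1241)
v - s = -163/145 - 1*164 = -163/145 - 164 = -23943/145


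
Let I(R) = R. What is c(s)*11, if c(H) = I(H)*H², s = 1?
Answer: 11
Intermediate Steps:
c(H) = H³ (c(H) = H*H² = H³)
c(s)*11 = 1³*11 = 1*11 = 11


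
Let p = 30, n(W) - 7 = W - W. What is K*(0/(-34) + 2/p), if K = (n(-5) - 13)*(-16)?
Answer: 32/5 ≈ 6.4000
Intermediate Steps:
n(W) = 7 (n(W) = 7 + (W - W) = 7 + 0 = 7)
K = 96 (K = (7 - 13)*(-16) = -6*(-16) = 96)
K*(0/(-34) + 2/p) = 96*(0/(-34) + 2/30) = 96*(0*(-1/34) + 2*(1/30)) = 96*(0 + 1/15) = 96*(1/15) = 32/5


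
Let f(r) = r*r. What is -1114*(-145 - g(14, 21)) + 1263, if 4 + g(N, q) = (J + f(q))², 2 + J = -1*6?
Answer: 209021083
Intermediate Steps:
f(r) = r²
J = -8 (J = -2 - 1*6 = -2 - 6 = -8)
g(N, q) = -4 + (-8 + q²)²
-1114*(-145 - g(14, 21)) + 1263 = -1114*(-145 - (-4 + (-8 + 21²)²)) + 1263 = -1114*(-145 - (-4 + (-8 + 441)²)) + 1263 = -1114*(-145 - (-4 + 433²)) + 1263 = -1114*(-145 - (-4 + 187489)) + 1263 = -1114*(-145 - 1*187485) + 1263 = -1114*(-145 - 187485) + 1263 = -1114*(-187630) + 1263 = 209019820 + 1263 = 209021083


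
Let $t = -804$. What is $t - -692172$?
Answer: $691368$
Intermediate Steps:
$t - -692172 = -804 - -692172 = -804 + 692172 = 691368$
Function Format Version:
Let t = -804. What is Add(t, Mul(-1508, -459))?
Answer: 691368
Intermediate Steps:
Add(t, Mul(-1508, -459)) = Add(-804, Mul(-1508, -459)) = Add(-804, 692172) = 691368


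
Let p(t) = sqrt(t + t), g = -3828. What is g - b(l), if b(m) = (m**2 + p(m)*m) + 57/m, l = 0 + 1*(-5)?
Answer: -19208/5 + 5*I*sqrt(10) ≈ -3841.6 + 15.811*I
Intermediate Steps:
p(t) = sqrt(2)*sqrt(t) (p(t) = sqrt(2*t) = sqrt(2)*sqrt(t))
l = -5 (l = 0 - 5 = -5)
b(m) = m**2 + 57/m + sqrt(2)*m**(3/2) (b(m) = (m**2 + (sqrt(2)*sqrt(m))*m) + 57/m = (m**2 + sqrt(2)*m**(3/2)) + 57/m = m**2 + 57/m + sqrt(2)*m**(3/2))
g - b(l) = -3828 - (57 + (-5)**3 + sqrt(2)*(-5)**(5/2))/(-5) = -3828 - (-1)*(57 - 125 + sqrt(2)*(25*I*sqrt(5)))/5 = -3828 - (-1)*(57 - 125 + 25*I*sqrt(10))/5 = -3828 - (-1)*(-68 + 25*I*sqrt(10))/5 = -3828 - (68/5 - 5*I*sqrt(10)) = -3828 + (-68/5 + 5*I*sqrt(10)) = -19208/5 + 5*I*sqrt(10)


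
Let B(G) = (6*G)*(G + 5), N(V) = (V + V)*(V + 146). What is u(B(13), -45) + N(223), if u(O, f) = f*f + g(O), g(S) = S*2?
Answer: 169407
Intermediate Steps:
N(V) = 2*V*(146 + V) (N(V) = (2*V)*(146 + V) = 2*V*(146 + V))
g(S) = 2*S
B(G) = 6*G*(5 + G) (B(G) = (6*G)*(5 + G) = 6*G*(5 + G))
u(O, f) = f**2 + 2*O (u(O, f) = f*f + 2*O = f**2 + 2*O)
u(B(13), -45) + N(223) = ((-45)**2 + 2*(6*13*(5 + 13))) + 2*223*(146 + 223) = (2025 + 2*(6*13*18)) + 2*223*369 = (2025 + 2*1404) + 164574 = (2025 + 2808) + 164574 = 4833 + 164574 = 169407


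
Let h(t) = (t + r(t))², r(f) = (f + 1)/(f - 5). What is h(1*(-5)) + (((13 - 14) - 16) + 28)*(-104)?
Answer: -28071/25 ≈ -1122.8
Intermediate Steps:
r(f) = (1 + f)/(-5 + f)
h(t) = (t + (1 + t)/(-5 + t))²
h(1*(-5)) + (((13 - 14) - 16) + 28)*(-104) = (1 + 1*(-5) + (1*(-5))*(-5 + 1*(-5)))²/(-5 + 1*(-5))² + (((13 - 14) - 16) + 28)*(-104) = (1 - 5 - 5*(-5 - 5))²/(-5 - 5)² + ((-1 - 16) + 28)*(-104) = (1 - 5 - 5*(-10))²/(-10)² + (-17 + 28)*(-104) = (1 - 5 + 50)²/100 + 11*(-104) = (1/100)*46² - 1144 = (1/100)*2116 - 1144 = 529/25 - 1144 = -28071/25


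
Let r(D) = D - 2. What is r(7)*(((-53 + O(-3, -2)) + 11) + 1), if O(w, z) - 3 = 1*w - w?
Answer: -190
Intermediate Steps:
O(w, z) = 3 (O(w, z) = 3 + (1*w - w) = 3 + (w - w) = 3 + 0 = 3)
r(D) = -2 + D
r(7)*(((-53 + O(-3, -2)) + 11) + 1) = (-2 + 7)*(((-53 + 3) + 11) + 1) = 5*((-50 + 11) + 1) = 5*(-39 + 1) = 5*(-38) = -190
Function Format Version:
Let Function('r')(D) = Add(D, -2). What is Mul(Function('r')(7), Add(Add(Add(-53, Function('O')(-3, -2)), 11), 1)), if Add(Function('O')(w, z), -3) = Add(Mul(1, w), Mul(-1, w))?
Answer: -190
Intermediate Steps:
Function('O')(w, z) = 3 (Function('O')(w, z) = Add(3, Add(Mul(1, w), Mul(-1, w))) = Add(3, Add(w, Mul(-1, w))) = Add(3, 0) = 3)
Function('r')(D) = Add(-2, D)
Mul(Function('r')(7), Add(Add(Add(-53, Function('O')(-3, -2)), 11), 1)) = Mul(Add(-2, 7), Add(Add(Add(-53, 3), 11), 1)) = Mul(5, Add(Add(-50, 11), 1)) = Mul(5, Add(-39, 1)) = Mul(5, -38) = -190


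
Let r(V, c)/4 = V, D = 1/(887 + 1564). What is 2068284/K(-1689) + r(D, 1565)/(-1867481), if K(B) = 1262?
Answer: 4733470554473678/2888210632461 ≈ 1638.9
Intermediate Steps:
D = 1/2451 ≈ 0.00040800
r(V, c) = 4*V
2068284/K(-1689) + r(D, 1565)/(-1867481) = 2068284/1262 + (4*(1/2451))/(-1867481) = 2068284*(1/1262) + (4/2451)*(-1/1867481) = 1034142/631 - 4/4577195931 = 4733470554473678/2888210632461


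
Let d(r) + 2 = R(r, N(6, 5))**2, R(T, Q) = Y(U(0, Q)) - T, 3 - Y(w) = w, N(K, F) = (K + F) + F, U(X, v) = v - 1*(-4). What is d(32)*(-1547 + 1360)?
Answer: -448613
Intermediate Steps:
U(X, v) = 4 + v (U(X, v) = v + 4 = 4 + v)
N(K, F) = K + 2*F (N(K, F) = (F + K) + F = K + 2*F)
Y(w) = 3 - w
R(T, Q) = -1 - Q - T (R(T, Q) = (3 - (4 + Q)) - T = (3 + (-4 - Q)) - T = (-1 - Q) - T = -1 - Q - T)
d(r) = -2 + (-17 - r)**2 (d(r) = -2 + (-1 - (6 + 2*5) - r)**2 = -2 + (-1 - (6 + 10) - r)**2 = -2 + (-1 - 1*16 - r)**2 = -2 + (-1 - 16 - r)**2 = -2 + (-17 - r)**2)
d(32)*(-1547 + 1360) = (-2 + (17 + 32)**2)*(-1547 + 1360) = (-2 + 49**2)*(-187) = (-2 + 2401)*(-187) = 2399*(-187) = -448613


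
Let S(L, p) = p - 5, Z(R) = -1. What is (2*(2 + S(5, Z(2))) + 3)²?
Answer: 25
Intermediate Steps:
S(L, p) = -5 + p
(2*(2 + S(5, Z(2))) + 3)² = (2*(2 + (-5 - 1)) + 3)² = (2*(2 - 6) + 3)² = (2*(-4) + 3)² = (-8 + 3)² = (-5)² = 25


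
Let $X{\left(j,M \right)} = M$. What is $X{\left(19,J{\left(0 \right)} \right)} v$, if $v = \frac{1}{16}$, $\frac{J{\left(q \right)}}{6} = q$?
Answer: $0$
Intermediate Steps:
$J{\left(q \right)} = 6 q$
$v = \frac{1}{16} \approx 0.0625$
$X{\left(19,J{\left(0 \right)} \right)} v = 6 \cdot 0 \cdot \frac{1}{16} = 0 \cdot \frac{1}{16} = 0$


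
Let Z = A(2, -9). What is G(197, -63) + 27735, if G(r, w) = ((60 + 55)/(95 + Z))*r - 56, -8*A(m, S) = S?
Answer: 21466391/769 ≈ 27915.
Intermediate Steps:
A(m, S) = -S/8
Z = 9/8 (Z = -⅛*(-9) = 9/8 ≈ 1.1250)
G(r, w) = -56 + 920*r/769 (G(r, w) = ((60 + 55)/(95 + 9/8))*r - 56 = (115/(769/8))*r - 56 = (115*(8/769))*r - 56 = 920*r/769 - 56 = -56 + 920*r/769)
G(197, -63) + 27735 = (-56 + (920/769)*197) + 27735 = (-56 + 181240/769) + 27735 = 138176/769 + 27735 = 21466391/769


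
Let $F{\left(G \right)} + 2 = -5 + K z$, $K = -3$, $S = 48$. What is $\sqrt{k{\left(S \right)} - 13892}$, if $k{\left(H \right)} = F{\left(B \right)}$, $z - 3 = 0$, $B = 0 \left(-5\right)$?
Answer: $2 i \sqrt{3477} \approx 117.93 i$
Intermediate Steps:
$B = 0$
$z = 3$ ($z = 3 + 0 = 3$)
$F{\left(G \right)} = -16$ ($F{\left(G \right)} = -2 - 14 = -16$)
$k{\left(H \right)} = -16$
$\sqrt{k{\left(S \right)} - 13892} = \sqrt{-16 - 13892} = \sqrt{-13908} = 2 i \sqrt{3477}$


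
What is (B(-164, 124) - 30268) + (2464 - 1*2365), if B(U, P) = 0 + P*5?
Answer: -29549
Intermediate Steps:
B(U, P) = 5*P (B(U, P) = 0 + 5*P = 5*P)
(B(-164, 124) - 30268) + (2464 - 1*2365) = (5*124 - 30268) + (2464 - 1*2365) = (620 - 30268) + (2464 - 2365) = -29648 + 99 = -29549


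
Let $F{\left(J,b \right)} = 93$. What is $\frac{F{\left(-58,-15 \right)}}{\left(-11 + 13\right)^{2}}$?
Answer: $\frac{93}{4} \approx 23.25$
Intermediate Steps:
$\frac{F{\left(-58,-15 \right)}}{\left(-11 + 13\right)^{2}} = \frac{93}{\left(-11 + 13\right)^{2}} = \frac{93}{2^{2}} = \frac{93}{4}$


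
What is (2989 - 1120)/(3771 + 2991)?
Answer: 89/322 ≈ 0.27640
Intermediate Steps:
(2989 - 1120)/(3771 + 2991) = 1869/6762 = 1869*(1/6762) = 89/322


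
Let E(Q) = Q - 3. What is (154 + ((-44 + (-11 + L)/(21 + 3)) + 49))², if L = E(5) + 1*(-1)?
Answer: 3621409/144 ≈ 25149.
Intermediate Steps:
E(Q) = -3 + Q
L = 1 (L = (-3 + 5) + 1*(-1) = 2 - 1 = 1)
(154 + ((-44 + (-11 + L)/(21 + 3)) + 49))² = (154 + ((-44 + (-11 + 1)/(21 + 3)) + 49))² = (154 + ((-44 - 10/24) + 49))² = (154 + ((-44 - 10*1/24) + 49))² = (154 + ((-44 - 5/12) + 49))² = (154 + (-533/12 + 49))² = (154 + 55/12)² = (1903/12)² = 3621409/144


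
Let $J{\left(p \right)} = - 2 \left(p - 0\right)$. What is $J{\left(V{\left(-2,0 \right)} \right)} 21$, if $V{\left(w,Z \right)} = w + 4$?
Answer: $-84$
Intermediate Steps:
$V{\left(w,Z \right)} = 4 + w$
$J{\left(p \right)} = - 2 p$ ($J{\left(p \right)} = - 2 \left(p + 0\right) = - 2 p$)
$J{\left(V{\left(-2,0 \right)} \right)} 21 = - 2 \left(4 - 2\right) 21 = \left(-2\right) 2 \cdot 21 = \left(-4\right) 21 = -84$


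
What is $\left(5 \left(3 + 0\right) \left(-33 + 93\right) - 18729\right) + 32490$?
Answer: $14661$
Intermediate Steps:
$\left(5 \left(3 + 0\right) \left(-33 + 93\right) - 18729\right) + 32490 = \left(5 \cdot 3 \cdot 60 - 18729\right) + 32490 = \left(15 \cdot 60 - 18729\right) + 32490 = \left(900 - 18729\right) + 32490 = -17829 + 32490 = 14661$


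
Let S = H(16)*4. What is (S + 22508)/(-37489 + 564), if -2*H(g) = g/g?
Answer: -22506/36925 ≈ -0.60951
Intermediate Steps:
H(g) = -½ (H(g) = -g/(2*g) = -½*1 = -½)
S = -2 (S = -½*4 = -2)
(S + 22508)/(-37489 + 564) = (-2 + 22508)/(-37489 + 564) = 22506/(-36925) = 22506*(-1/36925) = -22506/36925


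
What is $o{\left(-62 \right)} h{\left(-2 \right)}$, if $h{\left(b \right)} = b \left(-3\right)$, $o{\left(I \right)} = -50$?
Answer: $-300$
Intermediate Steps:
$h{\left(b \right)} = - 3 b$
$o{\left(-62 \right)} h{\left(-2 \right)} = - 50 \left(\left(-3\right) \left(-2\right)\right) = \left(-50\right) 6 = -300$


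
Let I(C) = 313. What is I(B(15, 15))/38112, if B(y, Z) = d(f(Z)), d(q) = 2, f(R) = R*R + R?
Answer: 313/38112 ≈ 0.0082126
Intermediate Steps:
f(R) = R + R² (f(R) = R² + R = R + R²)
B(y, Z) = 2
I(B(15, 15))/38112 = 313/38112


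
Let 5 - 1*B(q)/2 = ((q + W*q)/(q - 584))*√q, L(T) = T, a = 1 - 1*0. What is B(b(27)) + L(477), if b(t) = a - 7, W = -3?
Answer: 487 + 12*I*√6/295 ≈ 487.0 + 0.09964*I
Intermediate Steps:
a = 1 (a = 1 + 0 = 1)
b(t) = -6 (b(t) = 1 - 7 = -6)
B(q) = 10 + 4*q^(3/2)/(-584 + q) (B(q) = 10 - 2*(q - 3*q)/(q - 584)*√q = 10 - 2*(-2*q)/(-584 + q)*√q = 10 - 2*(-2*q/(-584 + q))*√q = 10 - (-4)*q^(3/2)/(-584 + q) = 10 + 4*q^(3/2)/(-584 + q))
B(b(27)) + L(477) = 2*(-2920 + 2*(-6)^(3/2) + 5*(-6))/(-584 - 6) + 477 = 2*(-2920 + 2*(-6*I*√6) - 30)/(-590) + 477 = 2*(-1/590)*(-2920 - 12*I*√6 - 30) + 477 = 2*(-1/590)*(-2950 - 12*I*√6) + 477 = (10 + 12*I*√6/295) + 477 = 487 + 12*I*√6/295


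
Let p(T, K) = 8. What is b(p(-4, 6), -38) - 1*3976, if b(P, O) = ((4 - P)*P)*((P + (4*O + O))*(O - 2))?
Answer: -236936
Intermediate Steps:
b(P, O) = P*(-2 + O)*(4 - P)*(P + 5*O) (b(P, O) = (P*(4 - P))*((P + 5*O)*(-2 + O)) = (P*(4 - P))*((-2 + O)*(P + 5*O)) = P*(-2 + O)*(4 - P)*(P + 5*O))
b(p(-4, 6), -38) - 1*3976 = 8*(-40*(-38) - 8*8 + 2*8**2 + 20*(-38)**2 - 1*(-38)*8**2 - 5*8*(-38)**2 + 14*(-38)*8) - 1*3976 = 8*(1520 - 64 + 2*64 + 20*1444 - 1*(-38)*64 - 5*8*1444 - 4256) - 3976 = 8*(1520 - 64 + 128 + 28880 + 2432 - 57760 - 4256) - 3976 = 8*(-29120) - 3976 = -232960 - 3976 = -236936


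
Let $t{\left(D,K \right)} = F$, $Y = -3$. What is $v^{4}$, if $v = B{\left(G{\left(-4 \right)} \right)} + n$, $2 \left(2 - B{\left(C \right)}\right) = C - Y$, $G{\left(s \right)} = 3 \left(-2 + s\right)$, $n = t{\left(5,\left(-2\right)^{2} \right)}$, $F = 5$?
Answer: $\frac{707281}{16} \approx 44205.0$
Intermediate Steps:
$t{\left(D,K \right)} = 5$
$n = 5$
$G{\left(s \right)} = -6 + 3 s$
$B{\left(C \right)} = \frac{1}{2} - \frac{C}{2}$ ($B{\left(C \right)} = 2 - \frac{C - -3}{2} = 2 - \frac{C + 3}{2} = 2 - \frac{3 + C}{2} = 2 - \left(\frac{3}{2} + \frac{C}{2}\right) = \frac{1}{2} - \frac{C}{2}$)
$v = \frac{29}{2}$ ($v = \left(\frac{1}{2} - \frac{-6 + 3 \left(-4\right)}{2}\right) + 5 = \left(\frac{1}{2} - \frac{-6 - 12}{2}\right) + 5 = \left(\frac{1}{2} - -9\right) + 5 = \left(\frac{1}{2} + 9\right) + 5 = \frac{19}{2} + 5 = \frac{29}{2} \approx 14.5$)
$v^{4} = \left(\frac{29}{2}\right)^{4} = \frac{707281}{16}$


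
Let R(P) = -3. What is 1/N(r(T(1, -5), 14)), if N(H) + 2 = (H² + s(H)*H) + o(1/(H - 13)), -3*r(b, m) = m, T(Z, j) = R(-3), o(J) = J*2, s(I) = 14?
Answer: -477/21784 ≈ -0.021897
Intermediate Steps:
o(J) = 2*J
T(Z, j) = -3
r(b, m) = -m/3
N(H) = -2 + H² + 2/(-13 + H) + 14*H (N(H) = -2 + ((H² + 14*H) + 2/(H - 13)) = -2 + ((H² + 14*H) + 2/(-13 + H)) = -2 + (H² + 2/(-13 + H) + 14*H) = -2 + H² + 2/(-13 + H) + 14*H)
1/N(r(T(1, -5), 14)) = 1/((28 + (-⅓*14)² + (-⅓*14)³ - (-184)*14/3)/(-13 - ⅓*14)) = 1/((28 + (-14/3)² + (-14/3)³ - 184*(-14/3))/(-13 - 14/3)) = 1/((28 + 196/9 - 2744/27 + 2576/3)/(-53/3)) = 1/(-3/53*21784/27) = 1/(-21784/477) = -477/21784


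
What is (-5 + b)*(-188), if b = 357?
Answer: -66176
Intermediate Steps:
(-5 + b)*(-188) = (-5 + 357)*(-188) = 352*(-188) = -66176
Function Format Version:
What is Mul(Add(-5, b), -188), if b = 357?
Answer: -66176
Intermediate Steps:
Mul(Add(-5, b), -188) = Mul(Add(-5, 357), -188) = Mul(352, -188) = -66176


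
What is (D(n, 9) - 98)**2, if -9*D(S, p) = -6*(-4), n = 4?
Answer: 91204/9 ≈ 10134.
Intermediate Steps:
D(S, p) = -8/3 (D(S, p) = -(-2)*(-4)/3 = -1/9*24 = -8/3)
(D(n, 9) - 98)**2 = (-8/3 - 98)**2 = (-302/3)**2 = 91204/9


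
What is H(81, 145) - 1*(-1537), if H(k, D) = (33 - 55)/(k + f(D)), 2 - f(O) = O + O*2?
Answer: 24593/16 ≈ 1537.1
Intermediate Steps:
f(O) = 2 - 3*O (f(O) = 2 - (O + O*2) = 2 - (O + 2*O) = 2 - 3*O)
H(k, D) = -22/(2 + k - 3*D) (H(k, D) = (33 - 55)/(k + (2 - 3*D)) = -22/(2 + k - 3*D))
H(81, 145) - 1*(-1537) = -22/(2 + 81 - 3*145) - 1*(-1537) = -22/(2 + 81 - 435) + 1537 = -22/(-352) + 1537 = -22*(-1/352) + 1537 = 1/16 + 1537 = 24593/16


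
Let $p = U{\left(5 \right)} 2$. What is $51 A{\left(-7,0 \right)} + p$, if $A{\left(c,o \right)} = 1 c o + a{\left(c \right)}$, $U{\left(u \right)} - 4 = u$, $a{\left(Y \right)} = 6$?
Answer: $324$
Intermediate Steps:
$U{\left(u \right)} = 4 + u$
$A{\left(c,o \right)} = 6 + c o$ ($A{\left(c,o \right)} = 1 c o + 6 = c o + 6 = 6 + c o$)
$p = 18$ ($p = \left(4 + 5\right) 2 = 9 \cdot 2 = 18$)
$51 A{\left(-7,0 \right)} + p = 51 \left(6 - 0\right) + 18 = 51 \left(6 + 0\right) + 18 = 51 \cdot 6 + 18 = 306 + 18 = 324$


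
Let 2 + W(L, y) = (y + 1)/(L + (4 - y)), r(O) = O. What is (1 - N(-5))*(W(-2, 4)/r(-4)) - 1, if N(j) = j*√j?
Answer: ⅛ + 45*I*√5/8 ≈ 0.125 + 12.578*I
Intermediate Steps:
N(j) = j^(3/2)
W(L, y) = -2 + (1 + y)/(4 + L - y) (W(L, y) = -2 + (y + 1)/(L + (4 - y)) = -2 + (1 + y)/(4 + L - y))
(1 - N(-5))*(W(-2, 4)/r(-4)) - 1 = (1 - (-5)^(3/2))*(((-7 - 2*(-2) + 3*4)/(4 - 2 - 1*4))/(-4)) - 1 = (1 - (-5)*I*√5)*(((-7 + 4 + 12)/(4 - 2 - 4))*(-¼)) - 1 = (1 + 5*I*√5)*((9/(-2))*(-¼)) - 1 = (1 + 5*I*√5)*(-½*9*(-¼)) - 1 = (1 + 5*I*√5)*(-9/2*(-¼)) - 1 = (1 + 5*I*√5)*(9/8) - 1 = (9/8 + 45*I*√5/8) - 1 = ⅛ + 45*I*√5/8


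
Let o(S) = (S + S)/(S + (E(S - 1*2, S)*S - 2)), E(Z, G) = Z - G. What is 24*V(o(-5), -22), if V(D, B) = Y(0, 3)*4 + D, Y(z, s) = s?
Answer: 208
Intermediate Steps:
o(S) = 2*S/(-2 - S) (o(S) = (S + S)/(S + (((S - 1*2) - S)*S - 2)) = (2*S)/(S + (((S - 2) - S)*S - 2)) = (2*S)/(S + (((-2 + S) - S)*S - 2)) = (2*S)/(S + (-2*S - 2)) = (2*S)/(S + (-2 - 2*S)) = (2*S)/(-2 - S) = 2*S/(-2 - S))
V(D, B) = 12 + D (V(D, B) = 3*4 + D = 12 + D)
24*V(o(-5), -22) = 24*(12 + 2*(-5)/(-2 - 1*(-5))) = 24*(12 + 2*(-5)/(-2 + 5)) = 24*(12 + 2*(-5)/3) = 24*(12 + 2*(-5)*(⅓)) = 24*(12 - 10/3) = 24*(26/3) = 208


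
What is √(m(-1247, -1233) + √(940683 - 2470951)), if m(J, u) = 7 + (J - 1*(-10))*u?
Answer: √(1525228 + 2*I*√382567) ≈ 1235.0 + 0.501*I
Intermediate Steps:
m(J, u) = 7 + u*(10 + J) (m(J, u) = 7 + (J + 10)*u = 7 + (10 + J)*u = 7 + u*(10 + J))
√(m(-1247, -1233) + √(940683 - 2470951)) = √((7 + 10*(-1233) - 1247*(-1233)) + √(940683 - 2470951)) = √((7 - 12330 + 1537551) + √(-1530268)) = √(1525228 + 2*I*√382567)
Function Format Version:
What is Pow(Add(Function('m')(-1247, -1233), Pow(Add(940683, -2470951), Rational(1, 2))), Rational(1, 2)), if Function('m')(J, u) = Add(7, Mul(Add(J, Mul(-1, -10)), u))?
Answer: Pow(Add(1525228, Mul(2, I, Pow(382567, Rational(1, 2)))), Rational(1, 2)) ≈ Add(1235.0, Mul(0.501, I))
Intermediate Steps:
Function('m')(J, u) = Add(7, Mul(u, Add(10, J))) (Function('m')(J, u) = Add(7, Mul(Add(J, 10), u)) = Add(7, Mul(Add(10, J), u)) = Add(7, Mul(u, Add(10, J))))
Pow(Add(Function('m')(-1247, -1233), Pow(Add(940683, -2470951), Rational(1, 2))), Rational(1, 2)) = Pow(Add(Add(7, Mul(10, -1233), Mul(-1247, -1233)), Pow(Add(940683, -2470951), Rational(1, 2))), Rational(1, 2)) = Pow(Add(Add(7, -12330, 1537551), Pow(-1530268, Rational(1, 2))), Rational(1, 2)) = Pow(Add(1525228, Mul(2, I, Pow(382567, Rational(1, 2)))), Rational(1, 2))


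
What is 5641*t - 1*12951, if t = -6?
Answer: -46797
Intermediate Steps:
5641*t - 1*12951 = 5641*(-6) - 1*12951 = -33846 - 12951 = -46797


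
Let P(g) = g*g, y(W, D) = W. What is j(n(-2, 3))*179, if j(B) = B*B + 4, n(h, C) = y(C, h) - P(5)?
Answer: 87352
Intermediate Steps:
P(g) = g²
n(h, C) = -25 + C (n(h, C) = C - 1*5² = C - 1*25 = C - 25 = -25 + C)
j(B) = 4 + B² (j(B) = B² + 4 = 4 + B²)
j(n(-2, 3))*179 = (4 + (-25 + 3)²)*179 = (4 + (-22)²)*179 = (4 + 484)*179 = 488*179 = 87352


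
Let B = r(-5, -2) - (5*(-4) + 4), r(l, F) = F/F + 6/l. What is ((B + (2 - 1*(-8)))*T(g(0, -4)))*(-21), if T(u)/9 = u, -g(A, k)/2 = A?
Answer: 0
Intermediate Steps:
g(A, k) = -2*A
r(l, F) = 1 + 6/l
T(u) = 9*u
B = 79/5 (B = (6 - 5)/(-5) - (5*(-4) + 4) = -⅕*1 - (-20 + 4) = -⅕ - 1*(-16) = -⅕ + 16 = 79/5 ≈ 15.800)
((B + (2 - 1*(-8)))*T(g(0, -4)))*(-21) = ((79/5 + (2 - 1*(-8)))*(9*(-2*0)))*(-21) = ((79/5 + (2 + 8))*(9*0))*(-21) = ((79/5 + 10)*0)*(-21) = ((129/5)*0)*(-21) = 0*(-21) = 0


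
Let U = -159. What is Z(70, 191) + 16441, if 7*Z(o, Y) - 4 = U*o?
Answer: 103961/7 ≈ 14852.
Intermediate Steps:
Z(o, Y) = 4/7 - 159*o/7 (Z(o, Y) = 4/7 + (-159*o)/7 = 4/7 - 159*o/7)
Z(70, 191) + 16441 = (4/7 - 159/7*70) + 16441 = (4/7 - 1590) + 16441 = -11126/7 + 16441 = 103961/7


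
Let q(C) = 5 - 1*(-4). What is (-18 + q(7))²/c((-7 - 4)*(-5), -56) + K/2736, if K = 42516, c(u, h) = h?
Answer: 14995/1064 ≈ 14.093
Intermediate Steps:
q(C) = 9 (q(C) = 5 + 4 = 9)
(-18 + q(7))²/c((-7 - 4)*(-5), -56) + K/2736 = (-18 + 9)²/(-56) + 42516/2736 = (-9)²*(-1/56) + 42516*(1/2736) = 81*(-1/56) + 1181/76 = -81/56 + 1181/76 = 14995/1064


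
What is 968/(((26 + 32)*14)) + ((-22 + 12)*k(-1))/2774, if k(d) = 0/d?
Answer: 242/203 ≈ 1.1921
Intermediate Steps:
k(d) = 0
968/(((26 + 32)*14)) + ((-22 + 12)*k(-1))/2774 = 968/(((26 + 32)*14)) + ((-22 + 12)*0)/2774 = 968/((58*14)) - 10*0*(1/2774) = 968/812 + 0*(1/2774) = 968*(1/812) + 0 = 242/203 + 0 = 242/203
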